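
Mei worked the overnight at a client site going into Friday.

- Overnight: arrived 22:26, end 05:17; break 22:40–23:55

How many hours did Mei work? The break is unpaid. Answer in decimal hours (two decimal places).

5.60 hours

Overnight: 22:26 → midnight = 1 h 34 min; midnight → 05:17 = 5 h 17 min; span 6 h 51 min; less 75 min break → 5 h 36 min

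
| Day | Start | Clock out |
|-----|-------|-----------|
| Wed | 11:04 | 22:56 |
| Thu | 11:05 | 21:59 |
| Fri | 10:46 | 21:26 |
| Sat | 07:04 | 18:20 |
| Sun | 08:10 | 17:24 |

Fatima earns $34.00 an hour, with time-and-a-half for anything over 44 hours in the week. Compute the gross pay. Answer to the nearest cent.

Wed: 11:04–22:56 = 11 h 52 min
Thu: 11:05–21:59 = 10 h 54 min
Fri: 10:46–21:26 = 10 h 40 min
Sat: 07:04–18:20 = 11 h 16 min
Sun: 08:10–17:24 = 9 h 14 min
Total worked: 53 h 56 min = 3236 min.
Regular 44 h 0 min = 2640 min at $34.00/h; overtime 9 h 56 min = 596 min at $51.00/h.
Pay = (2640 × $34.00 + 596 × $51.00) ÷ 60 = $2002.60.

$2002.60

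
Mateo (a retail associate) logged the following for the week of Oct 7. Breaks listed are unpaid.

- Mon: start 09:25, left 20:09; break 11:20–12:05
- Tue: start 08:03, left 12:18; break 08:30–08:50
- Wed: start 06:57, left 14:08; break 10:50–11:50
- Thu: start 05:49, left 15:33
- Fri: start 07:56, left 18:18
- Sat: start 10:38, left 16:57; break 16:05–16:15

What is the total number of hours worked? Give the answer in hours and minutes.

Mon: 09:25–20:09 = 10 h 44 min; less 45 min break → 9 h 59 min
Tue: 08:03–12:18 = 4 h 15 min; less 20 min break → 3 h 55 min
Wed: 06:57–14:08 = 7 h 11 min; less 60 min break → 6 h 11 min
Thu: 05:49–15:33 = 9 h 44 min
Fri: 07:56–18:18 = 10 h 22 min
Sat: 10:38–16:57 = 6 h 19 min; less 10 min break → 6 h 9 min
Total: 9 h 59 min + 3 h 55 min + 6 h 11 min + 9 h 44 min + 10 h 22 min + 6 h 9 min = 46 h 20 min.

46 h 20 min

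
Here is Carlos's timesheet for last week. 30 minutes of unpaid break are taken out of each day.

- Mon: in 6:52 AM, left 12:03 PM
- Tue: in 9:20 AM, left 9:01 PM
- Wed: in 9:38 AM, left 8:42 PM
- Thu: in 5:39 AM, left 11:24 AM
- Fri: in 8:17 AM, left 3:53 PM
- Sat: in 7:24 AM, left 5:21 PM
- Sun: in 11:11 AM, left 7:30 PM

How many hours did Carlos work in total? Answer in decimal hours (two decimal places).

56.05 hours

Mon: 6:52 AM–12:03 PM = 5 h 11 min; less 30 min break → 4 h 41 min
Tue: 9:20 AM–9:01 PM = 11 h 41 min; less 30 min break → 11 h 11 min
Wed: 9:38 AM–8:42 PM = 11 h 4 min; less 30 min break → 10 h 34 min
Thu: 5:39 AM–11:24 AM = 5 h 45 min; less 30 min break → 5 h 15 min
Fri: 8:17 AM–3:53 PM = 7 h 36 min; less 30 min break → 7 h 6 min
Sat: 7:24 AM–5:21 PM = 9 h 57 min; less 30 min break → 9 h 27 min
Sun: 11:11 AM–7:30 PM = 8 h 19 min; less 30 min break → 7 h 49 min
Total: 4 h 41 min + 11 h 11 min + 10 h 34 min + 5 h 15 min + 7 h 6 min + 9 h 27 min + 7 h 49 min = 56 h 3 min.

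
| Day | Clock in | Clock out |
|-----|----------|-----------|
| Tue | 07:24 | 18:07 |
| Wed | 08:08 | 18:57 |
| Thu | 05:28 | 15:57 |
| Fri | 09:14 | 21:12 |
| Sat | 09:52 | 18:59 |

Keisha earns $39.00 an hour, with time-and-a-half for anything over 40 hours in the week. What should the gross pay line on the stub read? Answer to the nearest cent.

Tue: 07:24–18:07 = 10 h 43 min
Wed: 08:08–18:57 = 10 h 49 min
Thu: 05:28–15:57 = 10 h 29 min
Fri: 09:14–21:12 = 11 h 58 min
Sat: 09:52–18:59 = 9 h 7 min
Total worked: 53 h 6 min = 3186 min.
Regular 40 h 0 min = 2400 min at $39.00/h; overtime 13 h 6 min = 786 min at $58.50/h.
Pay = (2400 × $39.00 + 786 × $58.50) ÷ 60 = $2326.35.

$2326.35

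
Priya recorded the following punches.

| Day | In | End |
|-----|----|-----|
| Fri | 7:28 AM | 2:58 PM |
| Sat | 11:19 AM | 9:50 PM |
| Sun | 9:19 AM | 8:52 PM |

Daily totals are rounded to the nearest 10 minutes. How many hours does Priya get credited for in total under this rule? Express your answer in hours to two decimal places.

29.50 hours

Fri: 7:28 AM–2:58 PM = 7 h 30 min → rounds to 7 h 30 min
Sat: 11:19 AM–9:50 PM = 10 h 31 min → rounds to 10 h 30 min
Sun: 9:19 AM–8:52 PM = 11 h 33 min → rounds to 11 h 30 min
Total credited: 29 h 30 min.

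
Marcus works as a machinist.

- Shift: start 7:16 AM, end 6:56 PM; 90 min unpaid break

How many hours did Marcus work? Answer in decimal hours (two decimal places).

10.17 hours

Shift: 7:16 AM–6:56 PM = 11 h 40 min; less 90 min break → 10 h 10 min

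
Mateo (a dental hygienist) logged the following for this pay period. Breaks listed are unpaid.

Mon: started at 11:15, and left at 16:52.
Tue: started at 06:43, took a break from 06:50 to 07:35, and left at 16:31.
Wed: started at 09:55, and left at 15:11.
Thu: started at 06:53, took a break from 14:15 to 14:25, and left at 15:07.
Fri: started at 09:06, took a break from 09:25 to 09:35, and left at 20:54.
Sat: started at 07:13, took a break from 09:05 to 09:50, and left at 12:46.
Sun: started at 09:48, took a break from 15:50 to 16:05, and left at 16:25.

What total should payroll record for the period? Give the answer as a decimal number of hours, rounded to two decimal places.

50.80 hours

Mon: 11:15–16:52 = 5 h 37 min
Tue: 06:43–16:31 = 9 h 48 min; less 45 min break → 9 h 3 min
Wed: 09:55–15:11 = 5 h 16 min
Thu: 06:53–15:07 = 8 h 14 min; less 10 min break → 8 h 4 min
Fri: 09:06–20:54 = 11 h 48 min; less 10 min break → 11 h 38 min
Sat: 07:13–12:46 = 5 h 33 min; less 45 min break → 4 h 48 min
Sun: 09:48–16:25 = 6 h 37 min; less 15 min break → 6 h 22 min
Total: 5 h 37 min + 9 h 3 min + 5 h 16 min + 8 h 4 min + 11 h 38 min + 4 h 48 min + 6 h 22 min = 50 h 48 min.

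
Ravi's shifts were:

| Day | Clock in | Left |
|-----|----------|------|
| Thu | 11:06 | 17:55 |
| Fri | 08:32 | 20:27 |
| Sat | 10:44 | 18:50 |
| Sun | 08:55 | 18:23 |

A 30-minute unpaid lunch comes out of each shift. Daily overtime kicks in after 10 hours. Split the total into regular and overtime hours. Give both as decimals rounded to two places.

Thu: 11:06–17:55 = 6 h 49 min; less 30 min break → 6 h 19 min
Fri: 08:32–20:27 = 11 h 55 min; less 30 min break → 11 h 25 min
Sat: 10:44–18:50 = 8 h 6 min; less 30 min break → 7 h 36 min
Sun: 08:55–18:23 = 9 h 28 min; less 30 min break → 8 h 58 min
Thu reg 6 h 19 min / OT 0 h 0 min; Fri reg 10 h 0 min / OT 1 h 25 min; Sat reg 7 h 36 min / OT 0 h 0 min; Sun reg 8 h 58 min / OT 0 h 0 min.
Totals: regular 32 h 53 min, overtime 1 h 25 min.

Regular 32.88 hours, overtime 1.42 hours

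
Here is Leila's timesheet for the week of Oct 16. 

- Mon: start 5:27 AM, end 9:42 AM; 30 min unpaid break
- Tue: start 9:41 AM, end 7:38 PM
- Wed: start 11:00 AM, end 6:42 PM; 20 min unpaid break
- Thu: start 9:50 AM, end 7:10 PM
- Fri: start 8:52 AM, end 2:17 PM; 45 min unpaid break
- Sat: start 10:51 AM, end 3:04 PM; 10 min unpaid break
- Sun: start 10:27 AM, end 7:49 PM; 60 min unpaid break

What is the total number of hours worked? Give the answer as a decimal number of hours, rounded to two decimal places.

47.48 hours

Mon: 5:27 AM–9:42 AM = 4 h 15 min; less 30 min break → 3 h 45 min
Tue: 9:41 AM–7:38 PM = 9 h 57 min
Wed: 11:00 AM–6:42 PM = 7 h 42 min; less 20 min break → 7 h 22 min
Thu: 9:50 AM–7:10 PM = 9 h 20 min
Fri: 8:52 AM–2:17 PM = 5 h 25 min; less 45 min break → 4 h 40 min
Sat: 10:51 AM–3:04 PM = 4 h 13 min; less 10 min break → 4 h 3 min
Sun: 10:27 AM–7:49 PM = 9 h 22 min; less 60 min break → 8 h 22 min
Total: 3 h 45 min + 9 h 57 min + 7 h 22 min + 9 h 20 min + 4 h 40 min + 4 h 3 min + 8 h 22 min = 47 h 29 min.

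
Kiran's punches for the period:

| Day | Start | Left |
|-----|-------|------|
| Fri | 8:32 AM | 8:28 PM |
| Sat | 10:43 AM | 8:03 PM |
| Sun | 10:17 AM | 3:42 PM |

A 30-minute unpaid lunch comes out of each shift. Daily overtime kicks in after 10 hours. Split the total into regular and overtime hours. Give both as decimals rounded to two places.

Fri: 8:32 AM–8:28 PM = 11 h 56 min; less 30 min break → 11 h 26 min
Sat: 10:43 AM–8:03 PM = 9 h 20 min; less 30 min break → 8 h 50 min
Sun: 10:17 AM–3:42 PM = 5 h 25 min; less 30 min break → 4 h 55 min
Fri reg 10 h 0 min / OT 1 h 26 min; Sat reg 8 h 50 min / OT 0 h 0 min; Sun reg 4 h 55 min / OT 0 h 0 min.
Totals: regular 23 h 45 min, overtime 1 h 26 min.

Regular 23.75 hours, overtime 1.43 hours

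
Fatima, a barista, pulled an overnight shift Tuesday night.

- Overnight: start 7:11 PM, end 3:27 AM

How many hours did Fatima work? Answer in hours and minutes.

8 h 16 min

Overnight: 7:11 PM → midnight = 4 h 49 min; midnight → 3:27 AM = 3 h 27 min; span 8 h 16 min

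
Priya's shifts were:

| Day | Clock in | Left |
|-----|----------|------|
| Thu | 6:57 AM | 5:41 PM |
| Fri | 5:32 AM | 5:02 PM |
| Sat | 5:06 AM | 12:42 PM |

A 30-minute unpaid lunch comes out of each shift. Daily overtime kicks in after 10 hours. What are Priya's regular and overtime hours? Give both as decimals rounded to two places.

Thu: 6:57 AM–5:41 PM = 10 h 44 min; less 30 min break → 10 h 14 min
Fri: 5:32 AM–5:02 PM = 11 h 30 min; less 30 min break → 11 h 0 min
Sat: 5:06 AM–12:42 PM = 7 h 36 min; less 30 min break → 7 h 6 min
Thu reg 10 h 0 min / OT 0 h 14 min; Fri reg 10 h 0 min / OT 1 h 0 min; Sat reg 7 h 6 min / OT 0 h 0 min.
Totals: regular 27 h 6 min, overtime 1 h 14 min.

Regular 27.10 hours, overtime 1.23 hours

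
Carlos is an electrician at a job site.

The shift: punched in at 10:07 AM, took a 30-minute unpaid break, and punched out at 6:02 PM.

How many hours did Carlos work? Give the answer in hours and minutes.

The shift: 10:07 AM–6:02 PM = 7 h 55 min; less 30 min break → 7 h 25 min

7 h 25 min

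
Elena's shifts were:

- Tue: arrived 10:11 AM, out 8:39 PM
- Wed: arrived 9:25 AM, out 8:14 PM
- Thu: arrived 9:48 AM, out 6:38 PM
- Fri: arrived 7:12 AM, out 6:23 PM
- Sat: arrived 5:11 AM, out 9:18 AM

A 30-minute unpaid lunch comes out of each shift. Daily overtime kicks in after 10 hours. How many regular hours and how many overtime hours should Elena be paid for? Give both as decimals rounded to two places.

Regular 41.92 hours, overtime 1.00 hours

Tue: 10:11 AM–8:39 PM = 10 h 28 min; less 30 min break → 9 h 58 min
Wed: 9:25 AM–8:14 PM = 10 h 49 min; less 30 min break → 10 h 19 min
Thu: 9:48 AM–6:38 PM = 8 h 50 min; less 30 min break → 8 h 20 min
Fri: 7:12 AM–6:23 PM = 11 h 11 min; less 30 min break → 10 h 41 min
Sat: 5:11 AM–9:18 AM = 4 h 7 min; less 30 min break → 3 h 37 min
Tue reg 9 h 58 min / OT 0 h 0 min; Wed reg 10 h 0 min / OT 0 h 19 min; Thu reg 8 h 20 min / OT 0 h 0 min; Fri reg 10 h 0 min / OT 0 h 41 min; Sat reg 3 h 37 min / OT 0 h 0 min.
Totals: regular 41 h 55 min, overtime 1 h 0 min.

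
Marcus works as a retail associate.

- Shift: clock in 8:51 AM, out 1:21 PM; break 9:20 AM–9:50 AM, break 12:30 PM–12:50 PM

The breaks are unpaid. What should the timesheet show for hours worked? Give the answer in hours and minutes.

3 h 40 min

Shift: 8:51 AM–1:21 PM = 4 h 30 min; less 50 min break → 3 h 40 min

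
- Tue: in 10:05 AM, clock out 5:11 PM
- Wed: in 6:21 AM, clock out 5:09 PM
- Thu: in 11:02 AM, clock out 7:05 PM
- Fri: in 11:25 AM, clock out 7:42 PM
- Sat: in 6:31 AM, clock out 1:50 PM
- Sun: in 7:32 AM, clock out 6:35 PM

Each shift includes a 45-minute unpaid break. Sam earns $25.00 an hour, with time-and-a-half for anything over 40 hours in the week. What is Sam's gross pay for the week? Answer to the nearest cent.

$1303.75

Tue: 10:05 AM–5:11 PM = 7 h 6 min; less 45 min break → 6 h 21 min
Wed: 6:21 AM–5:09 PM = 10 h 48 min; less 45 min break → 10 h 3 min
Thu: 11:02 AM–7:05 PM = 8 h 3 min; less 45 min break → 7 h 18 min
Fri: 11:25 AM–7:42 PM = 8 h 17 min; less 45 min break → 7 h 32 min
Sat: 6:31 AM–1:50 PM = 7 h 19 min; less 45 min break → 6 h 34 min
Sun: 7:32 AM–6:35 PM = 11 h 3 min; less 45 min break → 10 h 18 min
Total worked: 48 h 6 min = 2886 min.
Regular 40 h 0 min = 2400 min at $25.00/h; overtime 8 h 6 min = 486 min at $37.50/h.
Pay = (2400 × $25.00 + 486 × $37.50) ÷ 60 = $1303.75.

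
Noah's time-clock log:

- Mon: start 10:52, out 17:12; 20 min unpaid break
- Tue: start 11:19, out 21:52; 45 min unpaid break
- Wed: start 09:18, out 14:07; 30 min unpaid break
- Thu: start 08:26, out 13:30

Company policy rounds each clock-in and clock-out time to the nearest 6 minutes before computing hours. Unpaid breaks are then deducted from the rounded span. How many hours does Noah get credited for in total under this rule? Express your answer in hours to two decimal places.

25.22 hours

Mon: in 10:52→10:54, out 17:12→17:12; 6 h 18 min − 20 min = 5 h 58 min
Tue: in 11:19→11:18, out 21:52→21:54; 10 h 36 min − 45 min = 9 h 51 min
Wed: in 09:18→09:18, out 14:07→14:06; 4 h 48 min − 30 min = 4 h 18 min
Thu: in 08:26→08:24, out 13:30→13:30; 5 h 6 min
Total credited: 25 h 13 min.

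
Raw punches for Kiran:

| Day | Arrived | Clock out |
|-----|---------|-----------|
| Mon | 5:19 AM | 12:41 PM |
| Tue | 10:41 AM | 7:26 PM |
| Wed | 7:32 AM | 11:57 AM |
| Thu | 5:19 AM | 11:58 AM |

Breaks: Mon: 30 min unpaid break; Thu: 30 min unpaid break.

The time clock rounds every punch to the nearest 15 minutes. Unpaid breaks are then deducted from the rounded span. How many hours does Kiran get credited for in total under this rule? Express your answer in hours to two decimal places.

26.50 hours

Mon: in 5:19 AM→5:15 AM, out 12:41 PM→12:45 PM; 7 h 30 min − 30 min = 7 h 0 min
Tue: in 10:41 AM→10:45 AM, out 7:26 PM→7:30 PM; 8 h 45 min
Wed: in 7:32 AM→7:30 AM, out 11:57 AM→12:00 PM; 4 h 30 min
Thu: in 5:19 AM→5:15 AM, out 11:58 AM→12:00 PM; 6 h 45 min − 30 min = 6 h 15 min
Total credited: 26 h 30 min.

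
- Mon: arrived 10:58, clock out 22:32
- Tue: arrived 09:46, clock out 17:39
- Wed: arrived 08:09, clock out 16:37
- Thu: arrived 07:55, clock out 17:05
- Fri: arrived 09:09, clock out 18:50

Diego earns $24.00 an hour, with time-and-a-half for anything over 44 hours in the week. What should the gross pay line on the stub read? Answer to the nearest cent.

$1155.60

Mon: 10:58–22:32 = 11 h 34 min
Tue: 09:46–17:39 = 7 h 53 min
Wed: 08:09–16:37 = 8 h 28 min
Thu: 07:55–17:05 = 9 h 10 min
Fri: 09:09–18:50 = 9 h 41 min
Total worked: 46 h 46 min = 2806 min.
Regular 44 h 0 min = 2640 min at $24.00/h; overtime 2 h 46 min = 166 min at $36.00/h.
Pay = (2640 × $24.00 + 166 × $36.00) ÷ 60 = $1155.60.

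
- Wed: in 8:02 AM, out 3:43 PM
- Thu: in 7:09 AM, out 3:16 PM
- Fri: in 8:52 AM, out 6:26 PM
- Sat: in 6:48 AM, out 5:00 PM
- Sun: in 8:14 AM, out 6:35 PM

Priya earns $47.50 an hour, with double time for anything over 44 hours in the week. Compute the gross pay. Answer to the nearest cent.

$2272.08

Wed: 8:02 AM–3:43 PM = 7 h 41 min
Thu: 7:09 AM–3:16 PM = 8 h 7 min
Fri: 8:52 AM–6:26 PM = 9 h 34 min
Sat: 6:48 AM–5:00 PM = 10 h 12 min
Sun: 8:14 AM–6:35 PM = 10 h 21 min
Total worked: 45 h 55 min = 2755 min.
Regular 44 h 0 min = 2640 min at $47.50/h; overtime 1 h 55 min = 115 min at $95.00/h.
Pay = (2640 × $47.50 + 115 × $95.00) ÷ 60 = $2272.08.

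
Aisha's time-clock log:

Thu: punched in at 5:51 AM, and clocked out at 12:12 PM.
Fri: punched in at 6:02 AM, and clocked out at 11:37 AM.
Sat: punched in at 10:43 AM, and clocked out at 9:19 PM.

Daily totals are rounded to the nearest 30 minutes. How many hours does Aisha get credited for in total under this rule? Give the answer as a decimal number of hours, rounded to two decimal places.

22.50 hours

Thu: 5:51 AM–12:12 PM = 6 h 21 min → rounds to 6 h 30 min
Fri: 6:02 AM–11:37 AM = 5 h 35 min → rounds to 5 h 30 min
Sat: 10:43 AM–9:19 PM = 10 h 36 min → rounds to 10 h 30 min
Total credited: 22 h 30 min.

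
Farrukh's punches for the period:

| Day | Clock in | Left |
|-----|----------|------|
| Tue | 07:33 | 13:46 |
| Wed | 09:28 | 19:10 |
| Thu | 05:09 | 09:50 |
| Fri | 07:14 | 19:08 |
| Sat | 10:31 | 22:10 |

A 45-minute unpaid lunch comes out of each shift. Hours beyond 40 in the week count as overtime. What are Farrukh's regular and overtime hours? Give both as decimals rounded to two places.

Regular 40.00 hours, overtime 0.40 hours

Tue: 07:33–13:46 = 6 h 13 min; less 45 min break → 5 h 28 min
Wed: 09:28–19:10 = 9 h 42 min; less 45 min break → 8 h 57 min
Thu: 05:09–09:50 = 4 h 41 min; less 45 min break → 3 h 56 min
Fri: 07:14–19:08 = 11 h 54 min; less 45 min break → 11 h 9 min
Sat: 10:31–22:10 = 11 h 39 min; less 45 min break → 10 h 54 min
Total worked: 40 h 24 min = 40.40 h.
Threshold 40 h → overtime 0 h 24 min, regular 40 h 0 min.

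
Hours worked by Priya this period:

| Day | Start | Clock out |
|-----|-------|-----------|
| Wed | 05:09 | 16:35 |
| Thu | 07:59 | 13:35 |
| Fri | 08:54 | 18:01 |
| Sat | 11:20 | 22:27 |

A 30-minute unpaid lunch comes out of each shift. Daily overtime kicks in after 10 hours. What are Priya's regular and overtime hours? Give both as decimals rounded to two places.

Wed: 05:09–16:35 = 11 h 26 min; less 30 min break → 10 h 56 min
Thu: 07:59–13:35 = 5 h 36 min; less 30 min break → 5 h 6 min
Fri: 08:54–18:01 = 9 h 7 min; less 30 min break → 8 h 37 min
Sat: 11:20–22:27 = 11 h 7 min; less 30 min break → 10 h 37 min
Wed reg 10 h 0 min / OT 0 h 56 min; Thu reg 5 h 6 min / OT 0 h 0 min; Fri reg 8 h 37 min / OT 0 h 0 min; Sat reg 10 h 0 min / OT 0 h 37 min.
Totals: regular 33 h 43 min, overtime 1 h 33 min.

Regular 33.72 hours, overtime 1.55 hours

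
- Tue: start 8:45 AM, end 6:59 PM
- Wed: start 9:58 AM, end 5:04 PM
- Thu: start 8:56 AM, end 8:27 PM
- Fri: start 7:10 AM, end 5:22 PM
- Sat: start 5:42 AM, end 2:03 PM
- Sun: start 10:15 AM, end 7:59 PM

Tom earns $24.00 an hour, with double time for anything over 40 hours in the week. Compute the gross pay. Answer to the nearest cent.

Tue: 8:45 AM–6:59 PM = 10 h 14 min
Wed: 9:58 AM–5:04 PM = 7 h 6 min
Thu: 8:56 AM–8:27 PM = 11 h 31 min
Fri: 7:10 AM–5:22 PM = 10 h 12 min
Sat: 5:42 AM–2:03 PM = 8 h 21 min
Sun: 10:15 AM–7:59 PM = 9 h 44 min
Total worked: 57 h 8 min = 3428 min.
Regular 40 h 0 min = 2400 min at $24.00/h; overtime 17 h 8 min = 1028 min at $48.00/h.
Pay = (2400 × $24.00 + 1028 × $48.00) ÷ 60 = $1782.40.

$1782.40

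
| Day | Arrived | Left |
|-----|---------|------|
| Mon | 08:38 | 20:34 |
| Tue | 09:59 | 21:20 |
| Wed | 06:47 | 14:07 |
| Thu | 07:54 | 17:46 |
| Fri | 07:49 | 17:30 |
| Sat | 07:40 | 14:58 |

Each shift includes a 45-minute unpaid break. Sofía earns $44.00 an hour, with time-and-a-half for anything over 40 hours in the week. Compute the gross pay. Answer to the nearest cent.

Mon: 08:38–20:34 = 11 h 56 min; less 45 min break → 11 h 11 min
Tue: 09:59–21:20 = 11 h 21 min; less 45 min break → 10 h 36 min
Wed: 06:47–14:07 = 7 h 20 min; less 45 min break → 6 h 35 min
Thu: 07:54–17:46 = 9 h 52 min; less 45 min break → 9 h 7 min
Fri: 07:49–17:30 = 9 h 41 min; less 45 min break → 8 h 56 min
Sat: 07:40–14:58 = 7 h 18 min; less 45 min break → 6 h 33 min
Total worked: 52 h 58 min = 3178 min.
Regular 40 h 0 min = 2400 min at $44.00/h; overtime 12 h 58 min = 778 min at $66.00/h.
Pay = (2400 × $44.00 + 778 × $66.00) ÷ 60 = $2615.80.

$2615.80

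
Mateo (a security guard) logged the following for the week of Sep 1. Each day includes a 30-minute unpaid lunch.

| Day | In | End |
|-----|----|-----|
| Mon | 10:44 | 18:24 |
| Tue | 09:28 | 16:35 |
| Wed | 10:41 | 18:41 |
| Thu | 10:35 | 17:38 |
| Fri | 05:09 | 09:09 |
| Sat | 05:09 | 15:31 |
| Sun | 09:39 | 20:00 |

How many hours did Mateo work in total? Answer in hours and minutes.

Mon: 10:44–18:24 = 7 h 40 min; less 30 min break → 7 h 10 min
Tue: 09:28–16:35 = 7 h 7 min; less 30 min break → 6 h 37 min
Wed: 10:41–18:41 = 8 h 0 min; less 30 min break → 7 h 30 min
Thu: 10:35–17:38 = 7 h 3 min; less 30 min break → 6 h 33 min
Fri: 05:09–09:09 = 4 h 0 min; less 30 min break → 3 h 30 min
Sat: 05:09–15:31 = 10 h 22 min; less 30 min break → 9 h 52 min
Sun: 09:39–20:00 = 10 h 21 min; less 30 min break → 9 h 51 min
Total: 7 h 10 min + 6 h 37 min + 7 h 30 min + 6 h 33 min + 3 h 30 min + 9 h 52 min + 9 h 51 min = 51 h 3 min.

51 h 3 min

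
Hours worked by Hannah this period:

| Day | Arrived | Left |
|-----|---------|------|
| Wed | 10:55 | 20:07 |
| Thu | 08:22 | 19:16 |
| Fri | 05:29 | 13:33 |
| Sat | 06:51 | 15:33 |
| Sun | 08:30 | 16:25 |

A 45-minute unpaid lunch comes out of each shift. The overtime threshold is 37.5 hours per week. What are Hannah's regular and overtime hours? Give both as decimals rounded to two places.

Regular 37.50 hours, overtime 3.53 hours

Wed: 10:55–20:07 = 9 h 12 min; less 45 min break → 8 h 27 min
Thu: 08:22–19:16 = 10 h 54 min; less 45 min break → 10 h 9 min
Fri: 05:29–13:33 = 8 h 4 min; less 45 min break → 7 h 19 min
Sat: 06:51–15:33 = 8 h 42 min; less 45 min break → 7 h 57 min
Sun: 08:30–16:25 = 7 h 55 min; less 45 min break → 7 h 10 min
Total worked: 41 h 2 min = 41.03 h.
Threshold 37.5 h → overtime 3 h 32 min, regular 37 h 30 min.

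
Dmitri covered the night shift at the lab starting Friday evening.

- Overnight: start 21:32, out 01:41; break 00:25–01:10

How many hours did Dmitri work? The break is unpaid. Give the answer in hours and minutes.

3 h 24 min

Overnight: 21:32 → midnight = 2 h 28 min; midnight → 01:41 = 1 h 41 min; span 4 h 9 min; less 45 min break → 3 h 24 min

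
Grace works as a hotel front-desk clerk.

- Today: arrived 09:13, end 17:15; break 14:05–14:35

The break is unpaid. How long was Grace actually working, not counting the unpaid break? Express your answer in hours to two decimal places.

Today: 09:13–17:15 = 8 h 2 min; less 30 min break → 7 h 32 min

7.53 hours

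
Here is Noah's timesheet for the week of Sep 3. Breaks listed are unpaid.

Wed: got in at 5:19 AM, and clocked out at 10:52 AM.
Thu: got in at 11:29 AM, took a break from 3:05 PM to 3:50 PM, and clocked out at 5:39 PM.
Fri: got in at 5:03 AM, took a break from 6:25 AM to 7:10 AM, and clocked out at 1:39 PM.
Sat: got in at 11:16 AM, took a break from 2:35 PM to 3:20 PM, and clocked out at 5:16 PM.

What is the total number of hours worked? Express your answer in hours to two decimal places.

24.07 hours

Wed: 5:19 AM–10:52 AM = 5 h 33 min
Thu: 11:29 AM–5:39 PM = 6 h 10 min; less 45 min break → 5 h 25 min
Fri: 5:03 AM–1:39 PM = 8 h 36 min; less 45 min break → 7 h 51 min
Sat: 11:16 AM–5:16 PM = 6 h 0 min; less 45 min break → 5 h 15 min
Total: 5 h 33 min + 5 h 25 min + 7 h 51 min + 5 h 15 min = 24 h 4 min.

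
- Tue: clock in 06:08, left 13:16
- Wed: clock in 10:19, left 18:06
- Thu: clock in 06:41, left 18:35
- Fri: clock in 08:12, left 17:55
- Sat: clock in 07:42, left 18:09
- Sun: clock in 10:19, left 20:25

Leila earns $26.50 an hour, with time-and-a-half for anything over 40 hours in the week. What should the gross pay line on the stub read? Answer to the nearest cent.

Tue: 06:08–13:16 = 7 h 8 min
Wed: 10:19–18:06 = 7 h 47 min
Thu: 06:41–18:35 = 11 h 54 min
Fri: 08:12–17:55 = 9 h 43 min
Sat: 07:42–18:09 = 10 h 27 min
Sun: 10:19–20:25 = 10 h 6 min
Total worked: 57 h 5 min = 3425 min.
Regular 40 h 0 min = 2400 min at $26.50/h; overtime 17 h 5 min = 1025 min at $39.75/h.
Pay = (2400 × $26.50 + 1025 × $39.75) ÷ 60 = $1739.06.

$1739.06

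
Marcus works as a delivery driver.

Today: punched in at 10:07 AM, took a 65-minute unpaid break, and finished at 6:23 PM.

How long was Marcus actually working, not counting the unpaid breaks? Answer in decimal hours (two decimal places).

7.18 hours

Today: 10:07 AM–6:23 PM = 8 h 16 min; less 65 min break → 7 h 11 min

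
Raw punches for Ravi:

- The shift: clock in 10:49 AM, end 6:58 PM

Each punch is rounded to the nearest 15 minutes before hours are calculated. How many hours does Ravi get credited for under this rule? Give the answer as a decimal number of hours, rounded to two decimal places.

The shift: in 10:49 AM→10:45 AM, out 6:58 PM→7:00 PM; 8 h 15 min

8.25 hours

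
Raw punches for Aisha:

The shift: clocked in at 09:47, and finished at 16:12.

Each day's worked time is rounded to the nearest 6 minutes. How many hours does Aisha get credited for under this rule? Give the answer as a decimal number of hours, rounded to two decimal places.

The shift: 09:47–16:12 = 6 h 25 min → rounds to 6 h 24 min

6.40 hours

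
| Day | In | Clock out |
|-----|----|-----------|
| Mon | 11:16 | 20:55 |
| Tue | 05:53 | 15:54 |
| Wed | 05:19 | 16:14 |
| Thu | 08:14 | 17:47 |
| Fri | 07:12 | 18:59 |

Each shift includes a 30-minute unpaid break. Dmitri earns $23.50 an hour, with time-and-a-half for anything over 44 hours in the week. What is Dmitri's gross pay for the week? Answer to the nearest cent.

$1224.94

Mon: 11:16–20:55 = 9 h 39 min; less 30 min break → 9 h 9 min
Tue: 05:53–15:54 = 10 h 1 min; less 30 min break → 9 h 31 min
Wed: 05:19–16:14 = 10 h 55 min; less 30 min break → 10 h 25 min
Thu: 08:14–17:47 = 9 h 33 min; less 30 min break → 9 h 3 min
Fri: 07:12–18:59 = 11 h 47 min; less 30 min break → 11 h 17 min
Total worked: 49 h 25 min = 2965 min.
Regular 44 h 0 min = 2640 min at $23.50/h; overtime 5 h 25 min = 325 min at $35.25/h.
Pay = (2640 × $23.50 + 325 × $35.25) ÷ 60 = $1224.94.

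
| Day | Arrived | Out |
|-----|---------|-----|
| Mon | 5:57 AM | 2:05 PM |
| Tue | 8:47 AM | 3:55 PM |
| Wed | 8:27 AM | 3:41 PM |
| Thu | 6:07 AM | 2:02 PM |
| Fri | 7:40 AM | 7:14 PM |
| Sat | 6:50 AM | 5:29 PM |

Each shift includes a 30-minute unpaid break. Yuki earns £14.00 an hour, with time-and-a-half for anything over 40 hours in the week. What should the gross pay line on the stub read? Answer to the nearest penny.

£762.30

Mon: 5:57 AM–2:05 PM = 8 h 8 min; less 30 min break → 7 h 38 min
Tue: 8:47 AM–3:55 PM = 7 h 8 min; less 30 min break → 6 h 38 min
Wed: 8:27 AM–3:41 PM = 7 h 14 min; less 30 min break → 6 h 44 min
Thu: 6:07 AM–2:02 PM = 7 h 55 min; less 30 min break → 7 h 25 min
Fri: 7:40 AM–7:14 PM = 11 h 34 min; less 30 min break → 11 h 4 min
Sat: 6:50 AM–5:29 PM = 10 h 39 min; less 30 min break → 10 h 9 min
Total worked: 49 h 38 min = 2978 min.
Regular 40 h 0 min = 2400 min at £14.00/h; overtime 9 h 38 min = 578 min at £21.00/h.
Pay = (2400 × £14.00 + 578 × £21.00) ÷ 60 = £762.30.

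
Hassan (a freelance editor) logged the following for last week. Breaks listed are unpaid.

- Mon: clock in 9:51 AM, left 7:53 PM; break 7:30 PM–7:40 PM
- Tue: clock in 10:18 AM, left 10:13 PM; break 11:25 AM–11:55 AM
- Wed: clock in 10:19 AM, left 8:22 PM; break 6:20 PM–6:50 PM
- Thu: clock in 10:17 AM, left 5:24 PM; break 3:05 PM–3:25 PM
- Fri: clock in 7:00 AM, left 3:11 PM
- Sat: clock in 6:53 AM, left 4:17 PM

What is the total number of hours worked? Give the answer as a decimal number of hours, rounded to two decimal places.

Mon: 9:51 AM–7:53 PM = 10 h 2 min; less 10 min break → 9 h 52 min
Tue: 10:18 AM–10:13 PM = 11 h 55 min; less 30 min break → 11 h 25 min
Wed: 10:19 AM–8:22 PM = 10 h 3 min; less 30 min break → 9 h 33 min
Thu: 10:17 AM–5:24 PM = 7 h 7 min; less 20 min break → 6 h 47 min
Fri: 7:00 AM–3:11 PM = 8 h 11 min
Sat: 6:53 AM–4:17 PM = 9 h 24 min
Total: 9 h 52 min + 11 h 25 min + 9 h 33 min + 6 h 47 min + 8 h 11 min + 9 h 24 min = 55 h 12 min.

55.20 hours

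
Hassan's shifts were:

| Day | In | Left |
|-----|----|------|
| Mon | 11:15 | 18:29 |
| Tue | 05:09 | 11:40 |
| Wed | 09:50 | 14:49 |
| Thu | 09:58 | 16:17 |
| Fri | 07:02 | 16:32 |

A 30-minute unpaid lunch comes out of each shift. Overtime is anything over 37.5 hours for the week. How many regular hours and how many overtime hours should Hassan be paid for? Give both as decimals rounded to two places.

Regular 32.05 hours, overtime 0.00 hours

Mon: 11:15–18:29 = 7 h 14 min; less 30 min break → 6 h 44 min
Tue: 05:09–11:40 = 6 h 31 min; less 30 min break → 6 h 1 min
Wed: 09:50–14:49 = 4 h 59 min; less 30 min break → 4 h 29 min
Thu: 09:58–16:17 = 6 h 19 min; less 30 min break → 5 h 49 min
Fri: 07:02–16:32 = 9 h 30 min; less 30 min break → 9 h 0 min
Total worked: 32 h 3 min = 32.05 h.
Threshold 37.5 h → overtime 0 h 0 min, regular 32 h 3 min.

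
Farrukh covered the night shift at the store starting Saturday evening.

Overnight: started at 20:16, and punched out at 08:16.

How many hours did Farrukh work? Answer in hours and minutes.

12 h 0 min

Overnight: 20:16 → midnight = 3 h 44 min; midnight → 08:16 = 8 h 16 min; span 12 h 0 min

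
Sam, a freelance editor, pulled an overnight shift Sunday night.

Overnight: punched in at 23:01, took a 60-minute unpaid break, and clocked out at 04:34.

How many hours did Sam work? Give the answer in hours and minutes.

Overnight: 23:01 → midnight = 0 h 59 min; midnight → 04:34 = 4 h 34 min; span 5 h 33 min; less 60 min break → 4 h 33 min

4 h 33 min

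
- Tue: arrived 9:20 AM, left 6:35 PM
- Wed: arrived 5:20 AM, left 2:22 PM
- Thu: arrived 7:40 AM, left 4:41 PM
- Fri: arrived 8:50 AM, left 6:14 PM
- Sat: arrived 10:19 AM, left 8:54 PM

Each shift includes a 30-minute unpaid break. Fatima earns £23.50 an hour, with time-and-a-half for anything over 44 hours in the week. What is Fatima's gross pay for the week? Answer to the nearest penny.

£1061.61

Tue: 9:20 AM–6:35 PM = 9 h 15 min; less 30 min break → 8 h 45 min
Wed: 5:20 AM–2:22 PM = 9 h 2 min; less 30 min break → 8 h 32 min
Thu: 7:40 AM–4:41 PM = 9 h 1 min; less 30 min break → 8 h 31 min
Fri: 8:50 AM–6:14 PM = 9 h 24 min; less 30 min break → 8 h 54 min
Sat: 10:19 AM–8:54 PM = 10 h 35 min; less 30 min break → 10 h 5 min
Total worked: 44 h 47 min = 2687 min.
Regular 44 h 0 min = 2640 min at £23.50/h; overtime 0 h 47 min = 47 min at £35.25/h.
Pay = (2640 × £23.50 + 47 × £35.25) ÷ 60 = £1061.61.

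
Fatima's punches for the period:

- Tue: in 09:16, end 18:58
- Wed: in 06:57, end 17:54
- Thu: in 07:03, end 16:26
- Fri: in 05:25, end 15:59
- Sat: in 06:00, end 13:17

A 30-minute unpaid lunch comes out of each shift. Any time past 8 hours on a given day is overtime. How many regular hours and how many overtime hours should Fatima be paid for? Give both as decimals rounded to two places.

Regular 38.78 hours, overtime 6.60 hours

Tue: 09:16–18:58 = 9 h 42 min; less 30 min break → 9 h 12 min
Wed: 06:57–17:54 = 10 h 57 min; less 30 min break → 10 h 27 min
Thu: 07:03–16:26 = 9 h 23 min; less 30 min break → 8 h 53 min
Fri: 05:25–15:59 = 10 h 34 min; less 30 min break → 10 h 4 min
Sat: 06:00–13:17 = 7 h 17 min; less 30 min break → 6 h 47 min
Tue reg 8 h 0 min / OT 1 h 12 min; Wed reg 8 h 0 min / OT 2 h 27 min; Thu reg 8 h 0 min / OT 0 h 53 min; Fri reg 8 h 0 min / OT 2 h 4 min; Sat reg 6 h 47 min / OT 0 h 0 min.
Totals: regular 38 h 47 min, overtime 6 h 36 min.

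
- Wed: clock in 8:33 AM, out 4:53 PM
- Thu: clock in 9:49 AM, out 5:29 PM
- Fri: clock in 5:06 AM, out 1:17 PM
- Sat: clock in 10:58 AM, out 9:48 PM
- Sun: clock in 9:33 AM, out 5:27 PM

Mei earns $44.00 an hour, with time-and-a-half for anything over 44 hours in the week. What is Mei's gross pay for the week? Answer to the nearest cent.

$1888.33

Wed: 8:33 AM–4:53 PM = 8 h 20 min
Thu: 9:49 AM–5:29 PM = 7 h 40 min
Fri: 5:06 AM–1:17 PM = 8 h 11 min
Sat: 10:58 AM–9:48 PM = 10 h 50 min
Sun: 9:33 AM–5:27 PM = 7 h 54 min
Total worked: 42 h 55 min = 2575 min.
Regular 42 h 55 min = 2575 min at $44.00/h; overtime 0 h 0 min = 0 min at $66.00/h.
Pay = (2575 × $44.00 + 0 × $66.00) ÷ 60 = $1888.33.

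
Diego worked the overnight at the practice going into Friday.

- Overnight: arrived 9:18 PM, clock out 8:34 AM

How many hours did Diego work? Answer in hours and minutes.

11 h 16 min

Overnight: 9:18 PM → midnight = 2 h 42 min; midnight → 8:34 AM = 8 h 34 min; span 11 h 16 min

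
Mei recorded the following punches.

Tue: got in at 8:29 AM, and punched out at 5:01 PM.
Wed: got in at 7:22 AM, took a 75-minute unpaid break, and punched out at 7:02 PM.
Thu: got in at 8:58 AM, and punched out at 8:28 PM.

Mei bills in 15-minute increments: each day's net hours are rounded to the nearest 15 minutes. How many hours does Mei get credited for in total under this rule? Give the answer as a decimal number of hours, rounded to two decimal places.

Tue: 8:29 AM–5:01 PM = 8 h 32 min → rounds to 8 h 30 min
Wed: 7:22 AM–7:02 PM = 11 h 40 min − 75 min = 10 h 25 min → rounds to 10 h 30 min
Thu: 8:58 AM–8:28 PM = 11 h 30 min → rounds to 11 h 30 min
Total credited: 30 h 30 min.

30.50 hours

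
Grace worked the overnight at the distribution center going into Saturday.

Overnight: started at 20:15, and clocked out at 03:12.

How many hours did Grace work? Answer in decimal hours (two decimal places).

6.95 hours

Overnight: 20:15 → midnight = 3 h 45 min; midnight → 03:12 = 3 h 12 min; span 6 h 57 min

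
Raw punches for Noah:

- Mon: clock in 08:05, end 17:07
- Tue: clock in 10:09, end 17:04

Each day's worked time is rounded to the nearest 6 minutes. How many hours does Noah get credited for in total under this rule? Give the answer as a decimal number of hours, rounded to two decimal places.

15.90 hours

Mon: 08:05–17:07 = 9 h 2 min → rounds to 9 h 0 min
Tue: 10:09–17:04 = 6 h 55 min → rounds to 6 h 54 min
Total credited: 15 h 54 min.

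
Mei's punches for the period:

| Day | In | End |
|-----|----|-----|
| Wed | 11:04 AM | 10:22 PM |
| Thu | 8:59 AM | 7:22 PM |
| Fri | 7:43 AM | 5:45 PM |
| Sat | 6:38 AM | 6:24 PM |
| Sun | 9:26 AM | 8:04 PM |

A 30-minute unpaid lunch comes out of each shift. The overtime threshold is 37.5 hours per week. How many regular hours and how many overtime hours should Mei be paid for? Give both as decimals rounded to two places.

Wed: 11:04 AM–10:22 PM = 11 h 18 min; less 30 min break → 10 h 48 min
Thu: 8:59 AM–7:22 PM = 10 h 23 min; less 30 min break → 9 h 53 min
Fri: 7:43 AM–5:45 PM = 10 h 2 min; less 30 min break → 9 h 32 min
Sat: 6:38 AM–6:24 PM = 11 h 46 min; less 30 min break → 11 h 16 min
Sun: 9:26 AM–8:04 PM = 10 h 38 min; less 30 min break → 10 h 8 min
Total worked: 51 h 37 min = 51.62 h.
Threshold 37.5 h → overtime 14 h 7 min, regular 37 h 30 min.

Regular 37.50 hours, overtime 14.12 hours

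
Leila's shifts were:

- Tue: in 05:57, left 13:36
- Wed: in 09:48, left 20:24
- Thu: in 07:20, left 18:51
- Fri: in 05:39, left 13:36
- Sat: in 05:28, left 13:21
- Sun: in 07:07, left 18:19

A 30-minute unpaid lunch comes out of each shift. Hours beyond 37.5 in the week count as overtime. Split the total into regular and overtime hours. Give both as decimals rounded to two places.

Tue: 05:57–13:36 = 7 h 39 min; less 30 min break → 7 h 9 min
Wed: 09:48–20:24 = 10 h 36 min; less 30 min break → 10 h 6 min
Thu: 07:20–18:51 = 11 h 31 min; less 30 min break → 11 h 1 min
Fri: 05:39–13:36 = 7 h 57 min; less 30 min break → 7 h 27 min
Sat: 05:28–13:21 = 7 h 53 min; less 30 min break → 7 h 23 min
Sun: 07:07–18:19 = 11 h 12 min; less 30 min break → 10 h 42 min
Total worked: 53 h 48 min = 53.80 h.
Threshold 37.5 h → overtime 16 h 18 min, regular 37 h 30 min.

Regular 37.50 hours, overtime 16.30 hours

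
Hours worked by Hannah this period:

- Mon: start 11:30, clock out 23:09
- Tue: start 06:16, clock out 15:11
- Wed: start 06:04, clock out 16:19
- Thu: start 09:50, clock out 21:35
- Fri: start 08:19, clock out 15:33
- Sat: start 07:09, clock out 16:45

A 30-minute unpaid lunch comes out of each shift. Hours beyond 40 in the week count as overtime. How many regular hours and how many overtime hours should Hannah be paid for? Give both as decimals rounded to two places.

Regular 40.00 hours, overtime 16.40 hours

Mon: 11:30–23:09 = 11 h 39 min; less 30 min break → 11 h 9 min
Tue: 06:16–15:11 = 8 h 55 min; less 30 min break → 8 h 25 min
Wed: 06:04–16:19 = 10 h 15 min; less 30 min break → 9 h 45 min
Thu: 09:50–21:35 = 11 h 45 min; less 30 min break → 11 h 15 min
Fri: 08:19–15:33 = 7 h 14 min; less 30 min break → 6 h 44 min
Sat: 07:09–16:45 = 9 h 36 min; less 30 min break → 9 h 6 min
Total worked: 56 h 24 min = 56.40 h.
Threshold 40 h → overtime 16 h 24 min, regular 40 h 0 min.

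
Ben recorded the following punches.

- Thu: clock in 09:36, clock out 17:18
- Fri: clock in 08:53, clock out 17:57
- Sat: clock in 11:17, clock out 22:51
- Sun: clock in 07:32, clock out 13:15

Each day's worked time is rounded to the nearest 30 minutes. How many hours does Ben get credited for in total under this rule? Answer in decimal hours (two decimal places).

33.50 hours

Thu: 09:36–17:18 = 7 h 42 min → rounds to 7 h 30 min
Fri: 08:53–17:57 = 9 h 4 min → rounds to 9 h 0 min
Sat: 11:17–22:51 = 11 h 34 min → rounds to 11 h 30 min
Sun: 07:32–13:15 = 5 h 43 min → rounds to 5 h 30 min
Total credited: 33 h 30 min.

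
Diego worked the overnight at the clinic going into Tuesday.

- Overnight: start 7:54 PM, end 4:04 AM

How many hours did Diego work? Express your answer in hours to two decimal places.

8.17 hours

Overnight: 7:54 PM → midnight = 4 h 6 min; midnight → 4:04 AM = 4 h 4 min; span 8 h 10 min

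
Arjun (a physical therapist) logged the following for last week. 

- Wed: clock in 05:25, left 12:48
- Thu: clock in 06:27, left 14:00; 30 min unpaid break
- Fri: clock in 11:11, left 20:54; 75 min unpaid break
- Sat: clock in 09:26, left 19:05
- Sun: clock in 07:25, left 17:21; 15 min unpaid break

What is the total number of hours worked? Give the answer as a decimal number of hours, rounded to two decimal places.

Wed: 05:25–12:48 = 7 h 23 min
Thu: 06:27–14:00 = 7 h 33 min; less 30 min break → 7 h 3 min
Fri: 11:11–20:54 = 9 h 43 min; less 75 min break → 8 h 28 min
Sat: 09:26–19:05 = 9 h 39 min
Sun: 07:25–17:21 = 9 h 56 min; less 15 min break → 9 h 41 min
Total: 7 h 23 min + 7 h 3 min + 8 h 28 min + 9 h 39 min + 9 h 41 min = 42 h 14 min.

42.23 hours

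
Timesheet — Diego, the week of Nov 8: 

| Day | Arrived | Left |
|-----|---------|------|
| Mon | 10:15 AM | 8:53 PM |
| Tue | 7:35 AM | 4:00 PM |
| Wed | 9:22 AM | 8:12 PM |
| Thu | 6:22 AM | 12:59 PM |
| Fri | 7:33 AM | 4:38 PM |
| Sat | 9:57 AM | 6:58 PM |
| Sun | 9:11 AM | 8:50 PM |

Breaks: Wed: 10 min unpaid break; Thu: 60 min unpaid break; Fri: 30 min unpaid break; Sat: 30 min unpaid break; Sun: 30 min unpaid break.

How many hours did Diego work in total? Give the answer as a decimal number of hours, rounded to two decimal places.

Mon: 10:15 AM–8:53 PM = 10 h 38 min
Tue: 7:35 AM–4:00 PM = 8 h 25 min
Wed: 9:22 AM–8:12 PM = 10 h 50 min; less 10 min break → 10 h 40 min
Thu: 6:22 AM–12:59 PM = 6 h 37 min; less 60 min break → 5 h 37 min
Fri: 7:33 AM–4:38 PM = 9 h 5 min; less 30 min break → 8 h 35 min
Sat: 9:57 AM–6:58 PM = 9 h 1 min; less 30 min break → 8 h 31 min
Sun: 9:11 AM–8:50 PM = 11 h 39 min; less 30 min break → 11 h 9 min
Total: 10 h 38 min + 8 h 25 min + 10 h 40 min + 5 h 37 min + 8 h 35 min + 8 h 31 min + 11 h 9 min = 63 h 35 min.

63.58 hours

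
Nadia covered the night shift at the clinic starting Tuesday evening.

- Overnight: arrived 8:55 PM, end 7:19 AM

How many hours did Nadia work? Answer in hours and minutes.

Overnight: 8:55 PM → midnight = 3 h 5 min; midnight → 7:19 AM = 7 h 19 min; span 10 h 24 min

10 h 24 min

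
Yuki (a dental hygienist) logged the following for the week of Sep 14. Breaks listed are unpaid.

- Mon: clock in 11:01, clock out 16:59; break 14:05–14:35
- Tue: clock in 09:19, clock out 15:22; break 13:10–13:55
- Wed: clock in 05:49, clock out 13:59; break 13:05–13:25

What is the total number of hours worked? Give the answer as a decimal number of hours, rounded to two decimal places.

18.60 hours

Mon: 11:01–16:59 = 5 h 58 min; less 30 min break → 5 h 28 min
Tue: 09:19–15:22 = 6 h 3 min; less 45 min break → 5 h 18 min
Wed: 05:49–13:59 = 8 h 10 min; less 20 min break → 7 h 50 min
Total: 5 h 28 min + 5 h 18 min + 7 h 50 min = 18 h 36 min.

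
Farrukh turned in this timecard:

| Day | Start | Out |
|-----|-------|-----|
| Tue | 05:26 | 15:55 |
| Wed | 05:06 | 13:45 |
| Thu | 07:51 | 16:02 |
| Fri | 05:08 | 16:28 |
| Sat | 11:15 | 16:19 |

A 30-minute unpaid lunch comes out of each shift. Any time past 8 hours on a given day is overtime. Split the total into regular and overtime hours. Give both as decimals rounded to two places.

Regular 36.25 hours, overtime 4.97 hours

Tue: 05:26–15:55 = 10 h 29 min; less 30 min break → 9 h 59 min
Wed: 05:06–13:45 = 8 h 39 min; less 30 min break → 8 h 9 min
Thu: 07:51–16:02 = 8 h 11 min; less 30 min break → 7 h 41 min
Fri: 05:08–16:28 = 11 h 20 min; less 30 min break → 10 h 50 min
Sat: 11:15–16:19 = 5 h 4 min; less 30 min break → 4 h 34 min
Tue reg 8 h 0 min / OT 1 h 59 min; Wed reg 8 h 0 min / OT 0 h 9 min; Thu reg 7 h 41 min / OT 0 h 0 min; Fri reg 8 h 0 min / OT 2 h 50 min; Sat reg 4 h 34 min / OT 0 h 0 min.
Totals: regular 36 h 15 min, overtime 4 h 58 min.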